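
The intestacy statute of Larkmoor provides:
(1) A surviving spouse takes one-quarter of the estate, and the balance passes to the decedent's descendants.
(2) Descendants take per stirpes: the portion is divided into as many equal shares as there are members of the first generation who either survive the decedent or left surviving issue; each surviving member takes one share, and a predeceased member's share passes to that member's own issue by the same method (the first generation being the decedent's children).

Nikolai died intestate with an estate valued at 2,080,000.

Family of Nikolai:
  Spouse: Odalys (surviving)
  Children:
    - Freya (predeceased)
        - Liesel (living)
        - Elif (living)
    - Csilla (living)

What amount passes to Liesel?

Liesel receives 390,000.

Odalys takes one-quarter of 2,080,000 = 520,000. The remaining 1,560,000 passes to the descendants.
The descendants' portion (1,560,000) is divided into 2 shares of 780,000: Csilla takes 780,000; Freya's 780,000 share passes to Freya's issue.
Freya's share (780,000) is divided into 2 shares of 390,000: Liesel and Elif each take 390,000.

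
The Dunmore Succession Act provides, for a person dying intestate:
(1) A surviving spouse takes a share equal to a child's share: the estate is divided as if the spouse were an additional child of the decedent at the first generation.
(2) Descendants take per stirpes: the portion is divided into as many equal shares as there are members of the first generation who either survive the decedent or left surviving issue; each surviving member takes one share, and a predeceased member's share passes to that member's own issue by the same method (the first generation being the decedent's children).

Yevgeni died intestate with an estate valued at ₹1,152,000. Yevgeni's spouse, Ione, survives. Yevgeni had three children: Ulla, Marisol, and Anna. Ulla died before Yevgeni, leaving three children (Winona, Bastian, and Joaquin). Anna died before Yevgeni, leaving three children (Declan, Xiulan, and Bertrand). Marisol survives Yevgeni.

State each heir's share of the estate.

The spouse counts as an additional share at the children's level, so there are 4 primary shares of ₹288,000. Ione takes one such share (₹288,000).
The children's combined portion (₹864,000) is divided into 3 shares of ₹288,000: Marisol takes ₹288,000; Ulla's ₹288,000 share passes to Ulla's issue; Anna's ₹288,000 share passes to Anna's issue.
Ulla's share (₹288,000) is divided into 3 shares of ₹96,000: Winona, Bastian, and Joaquin each take ₹96,000.
Anna's share (₹288,000) is divided into 3 shares of ₹96,000: Declan, Xiulan, and Bertrand each take ₹96,000.

Ione: ₹288,000; Winona: ₹96,000; Bastian: ₹96,000; Joaquin: ₹96,000; Marisol: ₹288,000; Declan: ₹96,000; Xiulan: ₹96,000; Bertrand: ₹96,000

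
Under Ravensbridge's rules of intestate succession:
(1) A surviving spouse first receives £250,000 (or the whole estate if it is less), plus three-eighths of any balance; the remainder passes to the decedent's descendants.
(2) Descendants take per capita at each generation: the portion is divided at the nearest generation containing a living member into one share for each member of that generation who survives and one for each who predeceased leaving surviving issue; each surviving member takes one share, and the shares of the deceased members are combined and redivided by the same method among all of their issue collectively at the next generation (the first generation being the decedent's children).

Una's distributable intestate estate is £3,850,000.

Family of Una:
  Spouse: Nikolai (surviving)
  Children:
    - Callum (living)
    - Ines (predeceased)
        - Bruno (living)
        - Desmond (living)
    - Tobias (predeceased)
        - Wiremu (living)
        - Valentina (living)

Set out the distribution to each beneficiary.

Nikolai first takes £250,000, leaving a balance of £3,600,000. Nikolai then takes three-eighths of the balance (£1,350,000), for a total of £1,600,000. The remaining £2,250,000 passes to the descendants.
The descendants' portion (£2,250,000) is divided at the children's generation into 3 shares of £750,000. Callum takes £750,000. The 2 shares of the deceased (Ines and Tobias) are combined into a pool of £1,500,000.
That pool (£1,500,000) is divided at the grandchildren's generation equally among Bruno, Desmond, Wiremu, and Valentina: £375,000 each.

Nikolai: £1,600,000; Callum: £750,000; Bruno: £375,000; Desmond: £375,000; Wiremu: £375,000; Valentina: £375,000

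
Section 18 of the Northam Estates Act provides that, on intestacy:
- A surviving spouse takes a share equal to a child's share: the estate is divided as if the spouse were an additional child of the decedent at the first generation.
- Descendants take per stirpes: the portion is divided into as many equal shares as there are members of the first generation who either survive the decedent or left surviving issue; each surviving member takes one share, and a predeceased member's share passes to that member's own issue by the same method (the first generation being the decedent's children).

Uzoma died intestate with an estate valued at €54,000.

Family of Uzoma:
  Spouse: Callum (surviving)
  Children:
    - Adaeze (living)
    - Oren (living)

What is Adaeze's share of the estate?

The spouse counts as an additional share at the children's level, so there are 3 primary shares of €18,000. Callum takes one such share (€18,000).
The children's combined portion (€36,000) is divided into 2 shares of €18,000: Adaeze and Oren each take €18,000.

Adaeze receives €18,000.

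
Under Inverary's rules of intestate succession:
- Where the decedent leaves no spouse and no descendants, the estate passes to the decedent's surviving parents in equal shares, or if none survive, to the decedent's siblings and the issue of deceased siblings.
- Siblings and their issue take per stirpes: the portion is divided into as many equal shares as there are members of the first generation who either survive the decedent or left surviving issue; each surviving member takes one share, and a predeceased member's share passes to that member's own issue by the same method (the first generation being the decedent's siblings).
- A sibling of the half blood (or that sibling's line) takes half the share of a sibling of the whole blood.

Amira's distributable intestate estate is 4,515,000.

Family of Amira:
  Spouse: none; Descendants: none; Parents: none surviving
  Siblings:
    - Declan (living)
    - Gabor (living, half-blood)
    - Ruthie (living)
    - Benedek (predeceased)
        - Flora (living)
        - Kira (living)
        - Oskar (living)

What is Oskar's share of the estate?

Oskar receives 430,000.

The entire 4,515,000 passes to the siblings and their issue.
Counting each half-blood sibling's line as half a unit, there are 7/2 units in 4,515,000, so one unit is 1,290,000. Whole-blood lines (Declan, Ruthie, and Benedek) take 1,290,000 each; half-blood lines (Gabor) take 645,000 each.
Benedek's share (1,290,000) is divided into 3 shares of 430,000: Flora, Kira, and Oskar each take 430,000.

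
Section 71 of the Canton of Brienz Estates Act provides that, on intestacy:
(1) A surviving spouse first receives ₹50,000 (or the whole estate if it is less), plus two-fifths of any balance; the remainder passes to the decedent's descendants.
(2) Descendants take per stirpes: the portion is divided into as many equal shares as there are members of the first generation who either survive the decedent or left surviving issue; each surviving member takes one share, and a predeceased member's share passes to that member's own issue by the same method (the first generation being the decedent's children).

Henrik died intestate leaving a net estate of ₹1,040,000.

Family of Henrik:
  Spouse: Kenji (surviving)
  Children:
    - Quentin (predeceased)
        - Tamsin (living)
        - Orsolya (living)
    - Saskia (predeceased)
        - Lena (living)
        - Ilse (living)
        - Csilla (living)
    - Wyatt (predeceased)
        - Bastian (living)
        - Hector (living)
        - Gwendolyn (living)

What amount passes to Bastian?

Kenji first takes ₹50,000, leaving a balance of ₹990,000. Kenji then takes two-fifths of the balance (₹396,000), for a total of ₹446,000. The remaining ₹594,000 passes to the descendants.
The descendants' portion (₹594,000) is divided into 3 shares of ₹198,000: Quentin's ₹198,000 share passes to Quentin's issue; Saskia's ₹198,000 share passes to Saskia's issue; Wyatt's ₹198,000 share passes to Wyatt's issue.
Quentin's share (₹198,000) is divided into 2 shares of ₹99,000: Tamsin and Orsolya each take ₹99,000.
Saskia's share (₹198,000) is divided into 3 shares of ₹66,000: Lena, Ilse, and Csilla each take ₹66,000.
Wyatt's share (₹198,000) is divided into 3 shares of ₹66,000: Bastian, Hector, and Gwendolyn each take ₹66,000.

Bastian receives ₹66,000.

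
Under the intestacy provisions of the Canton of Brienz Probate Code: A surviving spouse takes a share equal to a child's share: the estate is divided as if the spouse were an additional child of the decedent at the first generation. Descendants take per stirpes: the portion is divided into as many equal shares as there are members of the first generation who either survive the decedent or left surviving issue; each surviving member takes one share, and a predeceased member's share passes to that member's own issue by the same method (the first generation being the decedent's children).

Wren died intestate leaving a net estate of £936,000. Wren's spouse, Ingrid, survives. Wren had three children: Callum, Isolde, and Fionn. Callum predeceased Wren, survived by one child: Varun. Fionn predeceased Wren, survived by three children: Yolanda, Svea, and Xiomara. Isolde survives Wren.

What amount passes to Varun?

Varun receives £234,000.

The spouse counts as an additional share at the children's level, so there are 4 primary shares of £234,000. Ingrid takes one such share (£234,000).
The children's combined portion (£702,000) is divided into 3 shares of £234,000: Isolde takes £234,000; Callum's £234,000 share passes to Callum's issue; Fionn's £234,000 share passes to Fionn's issue.
Callum's share (£234,000) passes entirely to Varun.
Fionn's share (£234,000) is divided into 3 shares of £78,000: Yolanda, Svea, and Xiomara each take £78,000.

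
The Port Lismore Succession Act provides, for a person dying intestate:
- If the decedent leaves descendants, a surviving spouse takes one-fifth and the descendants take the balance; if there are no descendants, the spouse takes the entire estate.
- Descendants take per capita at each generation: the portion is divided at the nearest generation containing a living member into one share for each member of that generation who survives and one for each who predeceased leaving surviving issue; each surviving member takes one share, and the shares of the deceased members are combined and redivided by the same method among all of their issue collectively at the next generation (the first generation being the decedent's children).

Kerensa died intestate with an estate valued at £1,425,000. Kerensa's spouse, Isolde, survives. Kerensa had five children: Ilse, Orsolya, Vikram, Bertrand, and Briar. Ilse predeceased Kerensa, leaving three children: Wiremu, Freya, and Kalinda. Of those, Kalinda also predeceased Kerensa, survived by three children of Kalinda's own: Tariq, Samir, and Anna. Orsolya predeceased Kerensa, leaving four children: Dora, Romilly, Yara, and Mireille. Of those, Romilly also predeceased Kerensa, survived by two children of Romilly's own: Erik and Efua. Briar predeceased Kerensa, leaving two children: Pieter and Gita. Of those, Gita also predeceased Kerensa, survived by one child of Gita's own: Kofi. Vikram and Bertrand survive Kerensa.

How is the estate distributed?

Isolde takes one-fifth of £1,425,000 = £285,000. The remaining £1,140,000 passes to the descendants.
The descendants' portion (£1,140,000) is divided at the children's generation into 5 shares of £228,000. Vikram and Bertrand each take £228,000. The 3 shares of the deceased (Ilse, Orsolya, and Briar) are combined into a pool of £684,000.
That pool (£684,000) is divided at the grandchildren's generation into 9 shares of £76,000. Wiremu, Freya, Dora, Yara, Mireille, and Pieter each take £76,000. The 3 shares of the deceased (Kalinda, Romilly, and Gita) are combined into a pool of £228,000.
That pool (£228,000) is divided at the great-grandchildren's generation equally among Tariq, Samir, Anna, Erik, Efua, and Kofi: £38,000 each.

Isolde: £285,000; Wiremu: £76,000; Freya: £76,000; Tariq: £38,000; Samir: £38,000; Anna: £38,000; Dora: £76,000; Erik: £38,000; Efua: £38,000; Yara: £76,000; Mireille: £76,000; Vikram: £228,000; Bertrand: £228,000; Pieter: £76,000; Kofi: £38,000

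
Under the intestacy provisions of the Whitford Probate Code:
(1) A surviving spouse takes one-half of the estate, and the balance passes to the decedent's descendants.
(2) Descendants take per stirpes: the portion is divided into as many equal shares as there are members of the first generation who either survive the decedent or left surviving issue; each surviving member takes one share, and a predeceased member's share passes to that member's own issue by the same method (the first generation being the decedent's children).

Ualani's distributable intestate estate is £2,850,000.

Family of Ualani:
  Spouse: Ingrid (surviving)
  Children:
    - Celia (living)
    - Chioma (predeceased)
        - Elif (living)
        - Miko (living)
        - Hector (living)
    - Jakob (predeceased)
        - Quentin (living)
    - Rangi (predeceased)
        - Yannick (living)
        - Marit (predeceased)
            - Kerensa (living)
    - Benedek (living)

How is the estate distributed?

Ingrid: £1,425,000; Celia: £285,000; Elif: £95,000; Miko: £95,000; Hector: £95,000; Quentin: £285,000; Yannick: £142,500; Kerensa: £142,500; Benedek: £285,000

Ingrid takes one-half of £2,850,000 = £1,425,000. The remaining £1,425,000 passes to the descendants.
The descendants' portion (£1,425,000) is divided into 5 shares of £285,000: Celia and Benedek each take £285,000; Chioma's £285,000 share passes to Chioma's issue; Jakob's £285,000 share passes to Jakob's issue; Rangi's £285,000 share passes to Rangi's issue.
Chioma's share (£285,000) is divided into 3 shares of £95,000: Elif, Miko, and Hector each take £95,000.
Jakob's share (£285,000) passes entirely to Quentin.
Rangi's share (£285,000) is divided into 2 shares of £142,500: Yannick takes £142,500; Marit's £142,500 share passes to Marit's issue.
Marit's share (£142,500) passes entirely to Kerensa.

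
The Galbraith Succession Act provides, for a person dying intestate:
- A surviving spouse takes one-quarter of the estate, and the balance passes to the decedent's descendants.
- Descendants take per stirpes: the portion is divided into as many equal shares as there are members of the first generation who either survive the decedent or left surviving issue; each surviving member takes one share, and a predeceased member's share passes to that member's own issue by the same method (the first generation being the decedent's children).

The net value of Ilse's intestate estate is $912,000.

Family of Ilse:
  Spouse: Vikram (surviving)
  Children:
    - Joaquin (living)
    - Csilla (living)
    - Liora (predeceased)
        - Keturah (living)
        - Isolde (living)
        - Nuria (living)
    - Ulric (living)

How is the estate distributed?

Vikram: $228,000; Joaquin: $171,000; Csilla: $171,000; Keturah: $57,000; Isolde: $57,000; Nuria: $57,000; Ulric: $171,000

Vikram takes one-quarter of $912,000 = $228,000. The remaining $684,000 passes to the descendants.
The descendants' portion ($684,000) is divided into 4 shares of $171,000: Joaquin, Csilla, and Ulric each take $171,000; Liora's $171,000 share passes to Liora's issue.
Liora's share ($171,000) is divided into 3 shares of $57,000: Keturah, Isolde, and Nuria each take $57,000.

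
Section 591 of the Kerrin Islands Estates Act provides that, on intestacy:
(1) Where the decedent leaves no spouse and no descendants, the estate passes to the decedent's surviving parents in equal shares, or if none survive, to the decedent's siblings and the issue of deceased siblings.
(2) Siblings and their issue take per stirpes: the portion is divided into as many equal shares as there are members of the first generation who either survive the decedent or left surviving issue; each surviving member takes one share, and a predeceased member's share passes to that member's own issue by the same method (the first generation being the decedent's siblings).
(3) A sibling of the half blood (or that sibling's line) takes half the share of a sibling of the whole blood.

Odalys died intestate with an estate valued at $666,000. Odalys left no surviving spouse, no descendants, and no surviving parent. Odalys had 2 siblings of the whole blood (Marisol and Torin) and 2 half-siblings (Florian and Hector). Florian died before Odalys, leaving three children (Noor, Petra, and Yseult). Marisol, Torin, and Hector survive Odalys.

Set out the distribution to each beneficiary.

The entire $666,000 passes to the siblings and their issue.
Counting each half-blood sibling's line as half a unit, there are 3 units in $666,000, so one unit is $222,000. Whole-blood lines (Marisol and Torin) take $222,000 each; half-blood lines (Florian and Hector) take $111,000 each.
Florian's share ($111,000) is divided into 3 shares of $37,000: Noor, Petra, and Yseult each take $37,000.

Marisol: $222,000; Noor: $37,000; Petra: $37,000; Yseult: $37,000; Torin: $222,000; Hector: $111,000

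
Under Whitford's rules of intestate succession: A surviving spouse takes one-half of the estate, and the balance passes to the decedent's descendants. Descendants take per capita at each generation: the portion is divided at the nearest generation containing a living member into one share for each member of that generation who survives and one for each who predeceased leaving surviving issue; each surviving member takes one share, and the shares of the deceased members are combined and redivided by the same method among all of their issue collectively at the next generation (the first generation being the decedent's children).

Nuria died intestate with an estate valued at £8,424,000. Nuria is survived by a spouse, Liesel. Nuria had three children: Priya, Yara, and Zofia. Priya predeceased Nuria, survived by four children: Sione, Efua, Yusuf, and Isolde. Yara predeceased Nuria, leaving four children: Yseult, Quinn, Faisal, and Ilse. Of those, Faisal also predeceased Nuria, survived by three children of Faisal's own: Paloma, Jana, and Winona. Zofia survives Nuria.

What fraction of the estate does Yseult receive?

Yseult receives 1/24 of the estate.

Liesel takes one-half of £8,424,000 = £4,212,000. The remaining £4,212,000 passes to the descendants.
The descendants' portion (£4,212,000) is divided at the children's generation into 3 shares of £1,404,000. Zofia takes £1,404,000. The 2 shares of the deceased (Priya and Yara) are combined into a pool of £2,808,000.
That pool (£2,808,000) is divided at the grandchildren's generation into 8 shares of £351,000. Sione, Efua, Yusuf, Isolde, Yseult, Quinn, and Ilse each take £351,000. The remaining share for the deceased Faisal (£351,000) is carried to the next generation.
That pool (£351,000) is divided at the great-grandchildren's generation equally among Paloma, Jana, and Winona: £117,000 each.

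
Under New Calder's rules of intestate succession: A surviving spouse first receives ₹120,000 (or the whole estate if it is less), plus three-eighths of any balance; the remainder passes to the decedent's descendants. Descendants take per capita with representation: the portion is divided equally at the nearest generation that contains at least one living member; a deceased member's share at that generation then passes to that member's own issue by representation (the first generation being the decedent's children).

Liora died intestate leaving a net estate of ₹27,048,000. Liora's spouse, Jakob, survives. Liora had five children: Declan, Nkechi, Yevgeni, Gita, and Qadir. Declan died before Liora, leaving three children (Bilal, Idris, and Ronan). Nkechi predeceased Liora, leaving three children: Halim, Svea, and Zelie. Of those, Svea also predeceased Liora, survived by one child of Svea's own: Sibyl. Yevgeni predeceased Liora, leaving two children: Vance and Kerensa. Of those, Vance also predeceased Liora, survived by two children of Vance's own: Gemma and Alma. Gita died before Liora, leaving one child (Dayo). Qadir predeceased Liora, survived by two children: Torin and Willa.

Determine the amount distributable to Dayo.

Dayo receives ₹1,530,000.

Jakob first takes ₹120,000, leaving a balance of ₹26,928,000. Jakob then takes three-eighths of the balance (₹10,098,000), for a total of ₹10,218,000. The remaining ₹16,830,000 passes to the descendants.
No child survives, so the initial division is made at the grandchildren's generation.
The descendants' portion (₹16,830,000) is divided into 11 shares of ₹1,530,000: Bilal, Idris, Ronan, Halim, Zelie, Kerensa, Dayo, Torin, and Willa each take ₹1,530,000; Svea's ₹1,530,000 share passes to Svea's issue; Vance's ₹1,530,000 share passes to Vance's issue.
Svea's share (₹1,530,000) passes entirely to Sibyl.
Vance's share (₹1,530,000) is divided into 2 shares of ₹765,000: Gemma and Alma each take ₹765,000.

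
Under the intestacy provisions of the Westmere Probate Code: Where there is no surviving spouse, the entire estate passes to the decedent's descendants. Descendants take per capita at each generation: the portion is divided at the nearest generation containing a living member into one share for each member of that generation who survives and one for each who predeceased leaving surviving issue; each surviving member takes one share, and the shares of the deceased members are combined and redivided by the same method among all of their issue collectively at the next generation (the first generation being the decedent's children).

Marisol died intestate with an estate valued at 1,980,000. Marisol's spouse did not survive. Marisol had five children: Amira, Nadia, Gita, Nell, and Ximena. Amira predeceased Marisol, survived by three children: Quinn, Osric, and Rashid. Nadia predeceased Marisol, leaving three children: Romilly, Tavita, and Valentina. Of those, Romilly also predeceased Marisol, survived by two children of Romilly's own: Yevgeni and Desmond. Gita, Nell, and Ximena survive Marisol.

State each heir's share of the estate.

Quinn: 132,000; Osric: 132,000; Rashid: 132,000; Yevgeni: 66,000; Desmond: 66,000; Tavita: 132,000; Valentina: 132,000; Gita: 396,000; Nell: 396,000; Ximena: 396,000

The entire 1,980,000 passes to the descendants.
That amount (1,980,000) is divided at the children's generation into 5 shares of 396,000. Gita, Nell, and Ximena each take 396,000. The 2 shares of the deceased (Amira and Nadia) are combined into a pool of 792,000.
That pool (792,000) is divided at the grandchildren's generation into 6 shares of 132,000. Quinn, Osric, Rashid, Tavita, and Valentina each take 132,000. The remaining share for the deceased Romilly (132,000) is carried to the next generation.
That pool (132,000) is divided at the great-grandchildren's generation equally among Yevgeni and Desmond: 66,000 each.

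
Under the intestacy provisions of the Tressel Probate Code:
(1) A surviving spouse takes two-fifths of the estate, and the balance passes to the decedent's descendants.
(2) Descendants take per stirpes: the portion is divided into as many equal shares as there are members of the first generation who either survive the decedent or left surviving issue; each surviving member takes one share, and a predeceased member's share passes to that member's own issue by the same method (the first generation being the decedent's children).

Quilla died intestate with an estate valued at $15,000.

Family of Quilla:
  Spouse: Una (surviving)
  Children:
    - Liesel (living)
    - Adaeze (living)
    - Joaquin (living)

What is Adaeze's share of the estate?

Adaeze receives $3,000.

Una takes two-fifths of $15,000 = $6,000. The remaining $9,000 passes to the descendants.
The descendants' portion ($9,000) is divided into 3 shares of $3,000: Liesel, Adaeze, and Joaquin each take $3,000.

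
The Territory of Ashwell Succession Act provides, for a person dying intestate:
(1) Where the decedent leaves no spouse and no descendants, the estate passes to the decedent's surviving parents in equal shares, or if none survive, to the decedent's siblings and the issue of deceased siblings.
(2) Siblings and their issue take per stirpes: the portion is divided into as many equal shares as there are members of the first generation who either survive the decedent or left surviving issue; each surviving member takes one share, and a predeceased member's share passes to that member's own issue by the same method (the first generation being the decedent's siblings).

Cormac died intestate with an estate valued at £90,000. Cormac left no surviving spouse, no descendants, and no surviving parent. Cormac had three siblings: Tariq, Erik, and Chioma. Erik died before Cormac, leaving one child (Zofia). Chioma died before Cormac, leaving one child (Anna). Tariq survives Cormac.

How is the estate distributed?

Tariq: £30,000; Zofia: £30,000; Anna: £30,000

The entire £90,000 passes to the siblings and their issue.
That amount (£90,000) is divided into 3 shares of £30,000: Tariq takes £30,000; Erik's £30,000 share passes to Erik's issue; Chioma's £30,000 share passes to Chioma's issue.
Erik's share (£30,000) passes entirely to Zofia.
Chioma's share (£30,000) passes entirely to Anna.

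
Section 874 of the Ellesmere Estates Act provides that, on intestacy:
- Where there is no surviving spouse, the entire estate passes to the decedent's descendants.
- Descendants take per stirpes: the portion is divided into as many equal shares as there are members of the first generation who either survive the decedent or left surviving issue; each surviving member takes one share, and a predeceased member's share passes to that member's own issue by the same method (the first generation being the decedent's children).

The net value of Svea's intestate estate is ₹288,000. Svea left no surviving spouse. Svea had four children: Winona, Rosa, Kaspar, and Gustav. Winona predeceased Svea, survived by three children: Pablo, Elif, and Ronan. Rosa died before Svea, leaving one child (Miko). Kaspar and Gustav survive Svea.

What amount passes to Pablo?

The entire ₹288,000 passes to the descendants.
That amount (₹288,000) is divided into 4 shares of ₹72,000: Kaspar and Gustav each take ₹72,000; Winona's ₹72,000 share passes to Winona's issue; Rosa's ₹72,000 share passes to Rosa's issue.
Winona's share (₹72,000) is divided into 3 shares of ₹24,000: Pablo, Elif, and Ronan each take ₹24,000.
Rosa's share (₹72,000) passes entirely to Miko.

Pablo receives ₹24,000.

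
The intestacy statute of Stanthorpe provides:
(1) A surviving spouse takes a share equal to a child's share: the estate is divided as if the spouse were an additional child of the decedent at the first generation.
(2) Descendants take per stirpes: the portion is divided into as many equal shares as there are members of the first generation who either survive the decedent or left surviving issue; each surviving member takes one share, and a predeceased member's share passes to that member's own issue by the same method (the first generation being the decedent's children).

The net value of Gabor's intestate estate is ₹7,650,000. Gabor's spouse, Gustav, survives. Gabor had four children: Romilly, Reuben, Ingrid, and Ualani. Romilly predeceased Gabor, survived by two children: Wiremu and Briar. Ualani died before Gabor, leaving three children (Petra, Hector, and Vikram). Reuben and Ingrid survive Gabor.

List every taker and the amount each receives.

Gustav: ₹1,530,000; Wiremu: ₹765,000; Briar: ₹765,000; Reuben: ₹1,530,000; Ingrid: ₹1,530,000; Petra: ₹510,000; Hector: ₹510,000; Vikram: ₹510,000

The spouse counts as an additional share at the children's level, so there are 5 primary shares of ₹1,530,000. Gustav takes one such share (₹1,530,000).
The children's combined portion (₹6,120,000) is divided into 4 shares of ₹1,530,000: Reuben and Ingrid each take ₹1,530,000; Romilly's ₹1,530,000 share passes to Romilly's issue; Ualani's ₹1,530,000 share passes to Ualani's issue.
Romilly's share (₹1,530,000) is divided into 2 shares of ₹765,000: Wiremu and Briar each take ₹765,000.
Ualani's share (₹1,530,000) is divided into 3 shares of ₹510,000: Petra, Hector, and Vikram each take ₹510,000.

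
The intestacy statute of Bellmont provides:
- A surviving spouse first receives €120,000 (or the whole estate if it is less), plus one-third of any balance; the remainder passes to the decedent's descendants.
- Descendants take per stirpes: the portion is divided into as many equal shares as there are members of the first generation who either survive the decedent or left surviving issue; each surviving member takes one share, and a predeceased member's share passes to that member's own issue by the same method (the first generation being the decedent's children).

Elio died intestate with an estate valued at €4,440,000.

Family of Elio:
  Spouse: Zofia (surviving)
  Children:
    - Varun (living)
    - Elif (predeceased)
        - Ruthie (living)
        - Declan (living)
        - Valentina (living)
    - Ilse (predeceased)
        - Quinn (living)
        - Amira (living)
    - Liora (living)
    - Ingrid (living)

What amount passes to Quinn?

Quinn receives €288,000.

Zofia first takes €120,000, leaving a balance of €4,320,000. Zofia then takes one-third of the balance (€1,440,000), for a total of €1,560,000. The remaining €2,880,000 passes to the descendants.
The descendants' portion (€2,880,000) is divided into 5 shares of €576,000: Varun, Liora, and Ingrid each take €576,000; Elif's €576,000 share passes to Elif's issue; Ilse's €576,000 share passes to Ilse's issue.
Elif's share (€576,000) is divided into 3 shares of €192,000: Ruthie, Declan, and Valentina each take €192,000.
Ilse's share (€576,000) is divided into 2 shares of €288,000: Quinn and Amira each take €288,000.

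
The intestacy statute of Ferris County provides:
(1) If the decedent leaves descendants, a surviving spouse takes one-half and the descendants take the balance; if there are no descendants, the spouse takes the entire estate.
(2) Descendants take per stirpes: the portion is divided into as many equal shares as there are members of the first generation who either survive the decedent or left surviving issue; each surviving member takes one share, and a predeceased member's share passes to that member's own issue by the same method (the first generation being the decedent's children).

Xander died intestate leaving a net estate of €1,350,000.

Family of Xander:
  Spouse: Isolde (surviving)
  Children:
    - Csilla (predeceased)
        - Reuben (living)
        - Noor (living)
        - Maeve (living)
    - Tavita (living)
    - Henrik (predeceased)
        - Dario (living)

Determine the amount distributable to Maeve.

Maeve receives €75,000.

Isolde takes one-half of €1,350,000 = €675,000. The remaining €675,000 passes to the descendants.
The descendants' portion (€675,000) is divided into 3 shares of €225,000: Tavita takes €225,000; Csilla's €225,000 share passes to Csilla's issue; Henrik's €225,000 share passes to Henrik's issue.
Csilla's share (€225,000) is divided into 3 shares of €75,000: Reuben, Noor, and Maeve each take €75,000.
Henrik's share (€225,000) passes entirely to Dario.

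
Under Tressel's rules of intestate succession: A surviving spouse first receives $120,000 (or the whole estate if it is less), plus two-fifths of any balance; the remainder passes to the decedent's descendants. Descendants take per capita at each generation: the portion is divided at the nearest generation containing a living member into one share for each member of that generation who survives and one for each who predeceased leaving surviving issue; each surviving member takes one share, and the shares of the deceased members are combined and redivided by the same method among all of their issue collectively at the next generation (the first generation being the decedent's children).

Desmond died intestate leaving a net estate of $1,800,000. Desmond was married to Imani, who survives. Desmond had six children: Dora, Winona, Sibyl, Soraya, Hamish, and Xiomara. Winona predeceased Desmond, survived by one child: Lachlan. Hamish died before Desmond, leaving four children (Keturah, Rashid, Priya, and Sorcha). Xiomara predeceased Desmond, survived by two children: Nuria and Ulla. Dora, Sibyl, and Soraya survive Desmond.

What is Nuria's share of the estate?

Nuria receives $72,000.

Imani first takes $120,000, leaving a balance of $1,680,000. Imani then takes two-fifths of the balance ($672,000), for a total of $792,000. The remaining $1,008,000 passes to the descendants.
The descendants' portion ($1,008,000) is divided at the children's generation into 6 shares of $168,000. Dora, Sibyl, and Soraya each take $168,000. The 3 shares of the deceased (Winona, Hamish, and Xiomara) are combined into a pool of $504,000.
That pool ($504,000) is divided at the grandchildren's generation equally among Lachlan, Keturah, Rashid, Priya, Sorcha, Nuria, and Ulla: $72,000 each.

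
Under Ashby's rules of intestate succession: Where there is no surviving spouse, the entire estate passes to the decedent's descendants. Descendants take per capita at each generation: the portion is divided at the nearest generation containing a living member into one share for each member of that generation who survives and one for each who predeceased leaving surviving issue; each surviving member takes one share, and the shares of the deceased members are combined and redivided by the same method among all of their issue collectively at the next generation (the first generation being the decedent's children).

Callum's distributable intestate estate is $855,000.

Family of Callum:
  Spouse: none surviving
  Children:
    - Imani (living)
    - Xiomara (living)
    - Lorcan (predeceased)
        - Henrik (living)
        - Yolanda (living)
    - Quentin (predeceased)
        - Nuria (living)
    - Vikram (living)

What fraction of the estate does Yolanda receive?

Yolanda receives 2/15 of the estate.

The entire $855,000 passes to the descendants.
That amount ($855,000) is divided at the children's generation into 5 shares of $171,000. Imani, Xiomara, and Vikram each take $171,000. The 2 shares of the deceased (Lorcan and Quentin) are combined into a pool of $342,000.
That pool ($342,000) is divided at the grandchildren's generation equally among Henrik, Yolanda, and Nuria: $114,000 each.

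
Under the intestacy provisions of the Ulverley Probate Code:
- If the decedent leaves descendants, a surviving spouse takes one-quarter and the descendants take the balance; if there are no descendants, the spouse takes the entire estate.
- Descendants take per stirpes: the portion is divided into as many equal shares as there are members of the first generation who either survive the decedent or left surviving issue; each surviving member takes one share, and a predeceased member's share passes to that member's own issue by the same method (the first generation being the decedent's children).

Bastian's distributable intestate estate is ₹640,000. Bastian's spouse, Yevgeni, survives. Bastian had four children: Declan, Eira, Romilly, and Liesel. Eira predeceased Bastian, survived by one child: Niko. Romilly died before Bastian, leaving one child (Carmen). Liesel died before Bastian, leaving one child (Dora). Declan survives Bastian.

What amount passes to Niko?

Niko receives ₹120,000.

Yevgeni takes one-quarter of ₹640,000 = ₹160,000. The remaining ₹480,000 passes to the descendants.
The descendants' portion (₹480,000) is divided into 4 shares of ₹120,000: Declan takes ₹120,000; Eira's ₹120,000 share passes to Eira's issue; Romilly's ₹120,000 share passes to Romilly's issue; Liesel's ₹120,000 share passes to Liesel's issue.
Eira's share (₹120,000) passes entirely to Niko.
Romilly's share (₹120,000) passes entirely to Carmen.
Liesel's share (₹120,000) passes entirely to Dora.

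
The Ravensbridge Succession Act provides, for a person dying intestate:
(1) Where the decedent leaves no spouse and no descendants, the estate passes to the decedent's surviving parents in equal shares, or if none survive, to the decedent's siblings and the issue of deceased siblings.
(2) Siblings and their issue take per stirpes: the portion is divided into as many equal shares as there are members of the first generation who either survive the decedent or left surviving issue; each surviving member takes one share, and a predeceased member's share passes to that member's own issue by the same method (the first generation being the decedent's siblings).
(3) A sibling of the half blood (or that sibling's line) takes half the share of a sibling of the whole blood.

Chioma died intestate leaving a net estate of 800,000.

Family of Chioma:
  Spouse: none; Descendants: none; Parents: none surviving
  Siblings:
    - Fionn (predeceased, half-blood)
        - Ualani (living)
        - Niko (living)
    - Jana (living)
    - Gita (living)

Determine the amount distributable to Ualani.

The entire 800,000 passes to the siblings and their issue.
Counting each half-blood sibling's line as half a unit, there are 5/2 units in 800,000, so one unit is 320,000. Whole-blood lines (Jana and Gita) take 320,000 each; half-blood lines (Fionn) take 160,000 each.
Fionn's share (160,000) is divided into 2 shares of 80,000: Ualani and Niko each take 80,000.

Ualani receives 80,000.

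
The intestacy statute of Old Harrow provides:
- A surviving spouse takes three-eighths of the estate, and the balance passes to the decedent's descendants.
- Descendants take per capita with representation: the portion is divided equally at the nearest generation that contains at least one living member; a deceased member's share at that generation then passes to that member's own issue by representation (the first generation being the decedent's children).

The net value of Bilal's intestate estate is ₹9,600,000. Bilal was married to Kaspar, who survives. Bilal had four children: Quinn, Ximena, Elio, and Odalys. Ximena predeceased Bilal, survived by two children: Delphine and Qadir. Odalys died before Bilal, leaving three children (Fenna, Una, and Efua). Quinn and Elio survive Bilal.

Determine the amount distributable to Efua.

Efua receives ₹500,000.

Kaspar takes three-eighths of ₹9,600,000 = ₹3,600,000. The remaining ₹6,000,000 passes to the descendants.
The descendants' portion (₹6,000,000) is divided into 4 shares of ₹1,500,000: Quinn and Elio each take ₹1,500,000; Ximena's ₹1,500,000 share passes to Ximena's issue; Odalys's ₹1,500,000 share passes to Odalys's issue.
Ximena's share (₹1,500,000) is divided into 2 shares of ₹750,000: Delphine and Qadir each take ₹750,000.
Odalys's share (₹1,500,000) is divided into 3 shares of ₹500,000: Fenna, Una, and Efua each take ₹500,000.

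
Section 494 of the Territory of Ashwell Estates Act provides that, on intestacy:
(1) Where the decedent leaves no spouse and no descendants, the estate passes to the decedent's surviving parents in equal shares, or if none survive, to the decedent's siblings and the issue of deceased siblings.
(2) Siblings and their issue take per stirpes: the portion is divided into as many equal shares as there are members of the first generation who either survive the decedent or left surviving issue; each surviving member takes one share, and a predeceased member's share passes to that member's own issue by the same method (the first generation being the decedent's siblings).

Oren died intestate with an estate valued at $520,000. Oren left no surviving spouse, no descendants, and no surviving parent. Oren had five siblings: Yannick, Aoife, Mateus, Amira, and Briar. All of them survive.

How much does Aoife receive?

Aoife receives $104,000.

The entire $520,000 passes to the siblings and their issue.
That amount ($520,000) is divided into 5 shares of $104,000: Yannick, Aoife, Mateus, Amira, and Briar each take $104,000.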